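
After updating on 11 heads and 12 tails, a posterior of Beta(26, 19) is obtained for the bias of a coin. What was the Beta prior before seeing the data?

Under Beta–binomial conjugacy the posterior parameters are (α+s, β+f).
Subtract the data counts: 26−11=15, 19−12=7.

Beta(15, 7)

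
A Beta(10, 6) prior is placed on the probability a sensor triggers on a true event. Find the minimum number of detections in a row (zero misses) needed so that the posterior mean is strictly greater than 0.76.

After k detections and 0 misses the posterior is Beta(10+k, 6), with mean (10+k)/(10+6+k).
Set (10+k)/(16+k) > 0.76 and solve: k > (0.76·16 − 10)/(1 − 0.76) = 9.000.
The smallest integer exceeding 9.000 is 10, and checking k=10: (20)/(26) = 0.7692 > 0.76.

k = 10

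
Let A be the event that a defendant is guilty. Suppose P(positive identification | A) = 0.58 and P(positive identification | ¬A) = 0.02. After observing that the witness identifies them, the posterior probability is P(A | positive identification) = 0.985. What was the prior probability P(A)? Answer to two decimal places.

In odds form, posterior odds = prior odds × likelihood ratio, so prior odds = posterior odds ÷ LR.
Posterior odds = 0.985/(1−0.985) = 65.6667. LR = 0.58/0.02 = 29.0000.
Prior odds = 65.6667/29.0000 = 2.2644, so P(A) = 2.2644/(1+2.2644) ≈ 0.69.

P(A) = 0.69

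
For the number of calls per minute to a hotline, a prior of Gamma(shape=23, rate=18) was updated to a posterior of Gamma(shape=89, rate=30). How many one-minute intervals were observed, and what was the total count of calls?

n = 12 one-minute intervals with total 66 calls

Gamma–Poisson conjugacy: posterior shape = α + Σxᵢ, posterior rate = β + n.
Matching: Σxᵢ = 89 − 23 = 66 and n = 30 − 18 = 12.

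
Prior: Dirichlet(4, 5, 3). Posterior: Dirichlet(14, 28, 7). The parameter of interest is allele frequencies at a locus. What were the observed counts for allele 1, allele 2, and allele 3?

counts (10, 23, 4)

For a Dirichlet(α) prior with multinomial counts c, the posterior is Dirichlet(α + c) componentwise.
Counts are posterior − prior componentwise: 14−4=10, 28−5=23, 7−3=4.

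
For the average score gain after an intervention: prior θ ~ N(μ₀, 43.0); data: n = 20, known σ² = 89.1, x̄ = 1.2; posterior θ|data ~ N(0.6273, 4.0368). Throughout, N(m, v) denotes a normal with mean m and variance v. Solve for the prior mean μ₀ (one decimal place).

μ₀ = -4.9

The posterior mean is a precision-weighted average: μ_n = (τ₀μ₀ + τ_data·x̄)/(τ₀+τ_data), with τ₀=1/σ₀² and τ_data=n/σ².
Here τ₀ = 1/43.0 = 0.023256 and τ_data = 20/89.1 = 0.224467, so τ_n = 0.247723.
Rearranging for μ₀: μ₀ = (μ_n·τ_n − τ_data·x̄)/τ₀ = (0.6273·0.247723 − 0.224467·1.2) / 0.023256 = -0.113964/0.023256 ≈ -4.9.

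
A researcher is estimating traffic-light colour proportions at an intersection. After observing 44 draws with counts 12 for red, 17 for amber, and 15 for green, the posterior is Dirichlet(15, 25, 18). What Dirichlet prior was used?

Dirichlet(3, 8, 3)

For a Dirichlet(α) prior with multinomial counts c, the posterior is Dirichlet(α + c) componentwise.
Subtract each count from the matching posterior parameter: 15−12=3, 25−17=8, 18−15=3.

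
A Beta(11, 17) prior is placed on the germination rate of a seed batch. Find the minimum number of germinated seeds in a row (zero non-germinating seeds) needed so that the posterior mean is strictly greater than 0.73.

After k germinated seeds and 0 non-germinating seeds the posterior is Beta(11+k, 17), with mean (11+k)/(11+17+k).
Set (11+k)/(28+k) > 0.73 and solve: k > (0.73·28 − 11)/(1 − 0.73) = 34.963.
The smallest integer exceeding 34.963 is 35, and checking k=35: (46)/(63) = 0.7302 > 0.73.

k = 35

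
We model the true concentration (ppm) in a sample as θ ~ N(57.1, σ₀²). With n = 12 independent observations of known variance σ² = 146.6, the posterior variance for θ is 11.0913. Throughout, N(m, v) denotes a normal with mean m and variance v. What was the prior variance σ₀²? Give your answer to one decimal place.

σ₀² = 120.4

For the Normal–Normal model with known σ², precisions add: τ_n = τ₀ + n/σ².
So 1/σ₀² = 1/11.0913 − 12/146.6 = 0.090161 − 0.081855 = 0.008306.
Hence σ₀² = 1/0.008306 ≈ 120.4.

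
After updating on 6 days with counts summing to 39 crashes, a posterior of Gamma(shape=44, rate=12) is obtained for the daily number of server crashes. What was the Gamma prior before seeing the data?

A Gamma(α, β) prior (rate parametrization) on a Poisson rate with n observations summing to S gives posterior Gamma(α+S, β+n).
So α = 44 − 39 = 5 and β = 12 − 6 = 6.

Gamma(shape=5, rate=6)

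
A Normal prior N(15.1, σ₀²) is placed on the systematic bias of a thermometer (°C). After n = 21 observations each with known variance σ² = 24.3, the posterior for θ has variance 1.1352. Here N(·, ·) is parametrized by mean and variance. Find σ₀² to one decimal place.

Posterior precision equals prior precision plus data precision: 1/σ_n² = 1/σ₀² + n/σ².
So 1/σ₀² = 1/1.1352 − 21/24.3 = 0.880902 − 0.864198 = 0.016704.
Hence σ₀² = 1/0.016704 ≈ 59.9.

σ₀² = 59.9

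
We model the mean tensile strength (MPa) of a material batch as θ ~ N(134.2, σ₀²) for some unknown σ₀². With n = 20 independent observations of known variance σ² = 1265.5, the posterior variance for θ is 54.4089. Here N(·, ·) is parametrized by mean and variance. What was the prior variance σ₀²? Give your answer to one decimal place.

Posterior precision equals prior precision plus data precision: 1/σ_n² = 1/σ₀² + n/σ².
So 1/σ₀² = 1/54.4089 − 20/1265.5 = 0.018379 − 0.015804 = 0.002575.
Hence σ₀² = 1/0.002575 ≈ 388.3.

σ₀² = 388.3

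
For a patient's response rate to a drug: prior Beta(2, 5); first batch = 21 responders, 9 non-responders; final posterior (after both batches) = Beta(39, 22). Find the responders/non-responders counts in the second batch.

Sequential conjugate updates are equivalent to a single update on the pooled data, so total successes = posterior α − prior α and total failures = posterior β − prior β.
Total across both batches: 39−2=37 responders, 22−5=17 non-responders.
Subtract the first batch: 37−21=16 responders and 17−9=8 non-responders.

16 responders and 8 non-responders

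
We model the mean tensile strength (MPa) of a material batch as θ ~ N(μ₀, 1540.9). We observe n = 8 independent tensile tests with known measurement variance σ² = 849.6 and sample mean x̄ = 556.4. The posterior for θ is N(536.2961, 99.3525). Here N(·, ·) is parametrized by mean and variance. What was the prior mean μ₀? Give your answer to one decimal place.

μ₀ = 244.6

The posterior mean is a precision-weighted average: μ_n = (τ₀μ₀ + τ_data·x̄)/(τ₀+τ_data), with τ₀=1/σ₀² and τ_data=n/σ².
Here τ₀ = 1/1540.9 = 0.000649 and τ_data = 8/849.6 = 0.009416, so τ_n = 0.010065.
Rearranging for μ₀: μ₀ = (μ_n·τ_n − τ_data·x̄)/τ₀ = (536.2961·0.010065 − 0.009416·556.4) / 0.000649 = 0.158758/0.000649 ≈ 244.6.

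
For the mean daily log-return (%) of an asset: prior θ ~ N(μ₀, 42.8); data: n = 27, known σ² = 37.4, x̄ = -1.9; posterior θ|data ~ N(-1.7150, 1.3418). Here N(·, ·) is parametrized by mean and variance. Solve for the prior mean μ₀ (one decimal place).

μ₀ = 4.0

With known observation variance, the Normal–Normal posterior has precision τ_n = τ₀ + n/σ² and mean μ_n = (τ₀μ₀ + (n/σ²)x̄)/τ_n.
Here τ₀ = 1/42.8 = 0.023364 and τ_data = 27/37.4 = 0.721925, so τ_n = 0.745289.
Rearranging for μ₀: μ₀ = (μ_n·τ_n − τ_data·x̄)/τ₀ = (-1.7150·0.745289 − 0.721925·-1.9) / 0.023364 = 0.093487/0.023364 ≈ 4.0.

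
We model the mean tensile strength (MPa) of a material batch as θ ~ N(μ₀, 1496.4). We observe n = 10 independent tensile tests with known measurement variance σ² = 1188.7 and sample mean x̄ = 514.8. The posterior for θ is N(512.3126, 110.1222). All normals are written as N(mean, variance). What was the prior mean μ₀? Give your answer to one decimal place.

μ₀ = 481.0

With known observation variance, the Normal–Normal posterior has precision τ_n = τ₀ + n/σ² and mean μ_n = (τ₀μ₀ + (n/σ²)x̄)/τ_n.
Here τ₀ = 1/1496.4 = 0.000668 and τ_data = 10/1188.7 = 0.008413, so τ_n = 0.009081.
Rearranging for μ₀: μ₀ = (μ_n·τ_n − τ_data·x̄)/τ₀ = (512.3126·0.009081 − 0.008413·514.8) / 0.000668 = 0.321298/0.000668 ≈ 481.0.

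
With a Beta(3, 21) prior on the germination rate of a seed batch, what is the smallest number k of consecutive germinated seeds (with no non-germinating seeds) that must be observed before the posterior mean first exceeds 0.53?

After k germinated seeds and 0 non-germinating seeds the posterior is Beta(3+k, 21), with mean (3+k)/(3+21+k).
Set (3+k)/(24+k) > 0.53 and solve: k > (0.53·24 − 3)/(1 − 0.53) = 20.681.
The smallest integer exceeding 20.681 is 21, and checking k=21: (24)/(45) = 0.5333 > 0.53.

k = 21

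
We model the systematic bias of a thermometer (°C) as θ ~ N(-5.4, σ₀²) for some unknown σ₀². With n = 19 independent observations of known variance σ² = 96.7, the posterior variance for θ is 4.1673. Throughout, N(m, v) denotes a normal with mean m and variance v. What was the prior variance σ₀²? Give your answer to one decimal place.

σ₀² = 23.0

For the Normal–Normal model with known σ², precisions add: τ_n = τ₀ + n/σ².
So 1/σ₀² = 1/4.1673 − 19/96.7 = 0.239964 − 0.196484 = 0.043480.
Hence σ₀² = 1/0.043480 ≈ 23.0.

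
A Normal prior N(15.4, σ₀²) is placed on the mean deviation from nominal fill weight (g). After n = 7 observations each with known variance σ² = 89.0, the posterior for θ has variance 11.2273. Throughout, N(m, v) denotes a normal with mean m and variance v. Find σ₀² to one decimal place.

σ₀² = 96.0

Posterior precision equals prior precision plus data precision: 1/σ_n² = 1/σ₀² + n/σ².
So 1/σ₀² = 1/11.2273 − 7/89.0 = 0.089069 − 0.078652 = 0.010417.
Hence σ₀² = 1/0.010417 ≈ 96.0.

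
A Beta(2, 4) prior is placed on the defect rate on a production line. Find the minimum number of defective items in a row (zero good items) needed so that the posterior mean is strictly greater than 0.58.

k = 4

After k defective items and 0 good items the posterior is Beta(2+k, 4), with mean (2+k)/(2+4+k).
Set (2+k)/(6+k) > 0.58 and solve: k > (0.58·6 − 2)/(1 − 0.58) = 3.524.
The smallest integer exceeding 3.524 is 4.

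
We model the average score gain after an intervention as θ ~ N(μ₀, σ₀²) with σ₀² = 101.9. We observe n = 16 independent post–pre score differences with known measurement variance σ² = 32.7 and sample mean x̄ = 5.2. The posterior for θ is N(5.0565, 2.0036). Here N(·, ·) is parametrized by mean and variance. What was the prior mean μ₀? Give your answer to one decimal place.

μ₀ = -2.1

With known observation variance, the Normal–Normal posterior has precision τ_n = τ₀ + n/σ² and mean μ_n = (τ₀μ₀ + (n/σ²)x̄)/τ_n.
Here τ₀ = 1/101.9 = 0.009814 and τ_data = 16/32.7 = 0.489297, so τ_n = 0.499111.
Rearranging for μ₀: μ₀ = (μ_n·τ_n − τ_data·x̄)/τ₀ = (5.0565·0.499111 − 0.489297·5.2) / 0.009814 = -0.020590/0.009814 ≈ -2.1.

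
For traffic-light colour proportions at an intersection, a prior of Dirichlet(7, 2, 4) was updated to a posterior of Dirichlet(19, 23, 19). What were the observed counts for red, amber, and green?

counts (12, 21, 15)

For a Dirichlet(α) prior with multinomial counts c, the posterior is Dirichlet(α + c) componentwise.
Counts are posterior − prior componentwise: 19−7=12, 23−2=21, 19−4=15.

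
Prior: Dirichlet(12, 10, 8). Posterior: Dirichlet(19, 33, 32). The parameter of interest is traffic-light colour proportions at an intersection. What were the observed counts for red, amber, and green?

For a Dirichlet(α) prior with multinomial counts c, the posterior is Dirichlet(α + c) componentwise.
Counts are posterior − prior componentwise: 19−12=7, 33−10=23, 32−8=24.

counts (7, 23, 24)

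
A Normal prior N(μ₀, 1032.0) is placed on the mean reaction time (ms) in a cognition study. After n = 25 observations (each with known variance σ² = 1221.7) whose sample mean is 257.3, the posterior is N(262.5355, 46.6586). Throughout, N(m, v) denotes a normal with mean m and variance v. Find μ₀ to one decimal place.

The posterior mean is a precision-weighted average: μ_n = (τ₀μ₀ + τ_data·x̄)/(τ₀+τ_data), with τ₀=1/σ₀² and τ_data=n/σ².
Here τ₀ = 1/1032.0 = 0.000969 and τ_data = 25/1221.7 = 0.020463, so τ_n = 0.021432.
Rearranging for μ₀: μ₀ = (μ_n·τ_n − τ_data·x̄)/τ₀ = (262.5355·0.021432 − 0.020463·257.3) / 0.000969 = 0.361531/0.000969 ≈ 373.1.

μ₀ = 373.1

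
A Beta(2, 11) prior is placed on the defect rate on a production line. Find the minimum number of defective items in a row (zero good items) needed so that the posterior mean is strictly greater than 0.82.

k = 49

After k defective items and 0 good items the posterior is Beta(2+k, 11), with mean (2+k)/(2+11+k).
Set (2+k)/(13+k) > 0.82 and solve: k > (0.82·13 − 2)/(1 − 0.82) = 48.111.
The smallest integer exceeding 48.111 is 49, and checking k=49: (51)/(62) = 0.8226 > 0.82.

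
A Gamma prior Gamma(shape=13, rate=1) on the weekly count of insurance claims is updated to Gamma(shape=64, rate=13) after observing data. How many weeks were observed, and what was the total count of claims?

n = 12 weeks with total 51 claims

Gamma–Poisson conjugacy: posterior shape = α + Σxᵢ, posterior rate = β + n.
Matching: Σxᵢ = 64 − 13 = 51 and n = 13 − 1 = 12.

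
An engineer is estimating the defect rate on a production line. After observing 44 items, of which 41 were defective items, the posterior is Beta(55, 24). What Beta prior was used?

Beta(14, 21)

Under Beta–binomial conjugacy the posterior parameters are (α+s, β+f).
Subtract the data counts: 55−41=14, 24−3=21.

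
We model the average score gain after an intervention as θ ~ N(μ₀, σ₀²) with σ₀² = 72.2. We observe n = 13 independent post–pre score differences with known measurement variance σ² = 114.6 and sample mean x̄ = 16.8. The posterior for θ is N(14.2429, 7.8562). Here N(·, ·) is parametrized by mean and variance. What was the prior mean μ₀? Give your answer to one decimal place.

μ₀ = -6.7

The posterior mean is a precision-weighted average: μ_n = (τ₀μ₀ + τ_data·x̄)/(τ₀+τ_data), with τ₀=1/σ₀² and τ_data=n/σ².
Here τ₀ = 1/72.2 = 0.013850 and τ_data = 13/114.6 = 0.113438, so τ_n = 0.127288.
Rearranging for μ₀: μ₀ = (μ_n·τ_n − τ_data·x̄)/τ₀ = (14.2429·0.127288 − 0.113438·16.8) / 0.013850 = -0.092808/0.013850 ≈ -6.7.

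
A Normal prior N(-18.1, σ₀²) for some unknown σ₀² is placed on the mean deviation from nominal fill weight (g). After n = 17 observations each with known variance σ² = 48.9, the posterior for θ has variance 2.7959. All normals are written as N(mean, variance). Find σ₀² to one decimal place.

σ₀² = 99.8

Posterior precision equals prior precision plus data precision: 1/σ_n² = 1/σ₀² + n/σ².
So 1/σ₀² = 1/2.7959 − 17/48.9 = 0.357667 − 0.347648 = 0.010019.
Hence σ₀² = 1/0.010019 ≈ 99.8.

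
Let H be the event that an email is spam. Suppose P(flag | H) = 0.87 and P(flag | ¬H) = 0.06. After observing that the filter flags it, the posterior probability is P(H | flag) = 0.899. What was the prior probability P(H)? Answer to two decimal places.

P(H) = 0.38

Bayes' rule in odds form gives O(H|E) = O(H)·[P(E|H)/P(E|¬H)], hence O(H) = O(H|E)/LR.
Posterior odds = 0.899/(1−0.899) = 8.9010. LR = 0.87/0.06 = 14.5000.
Prior odds = 8.9010/14.5000 = 0.6139, so P(H) = 0.6139/(1+0.6139) ≈ 0.38.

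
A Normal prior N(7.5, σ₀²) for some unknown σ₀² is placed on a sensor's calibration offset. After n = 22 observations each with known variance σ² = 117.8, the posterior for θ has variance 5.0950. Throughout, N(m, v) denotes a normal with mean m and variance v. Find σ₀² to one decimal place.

σ₀² = 105.1

For the Normal–Normal model with known σ², precisions add: τ_n = τ₀ + n/σ².
So 1/σ₀² = 1/5.0950 − 22/117.8 = 0.196271 − 0.186757 = 0.009514.
Hence σ₀² = 1/0.009514 ≈ 105.1.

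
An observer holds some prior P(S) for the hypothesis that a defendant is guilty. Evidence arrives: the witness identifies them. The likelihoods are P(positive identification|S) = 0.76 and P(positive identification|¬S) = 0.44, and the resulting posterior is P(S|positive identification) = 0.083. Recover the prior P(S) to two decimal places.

P(S) = 0.05

In odds form, posterior odds = prior odds × likelihood ratio, so prior odds = posterior odds ÷ LR.
Posterior odds = 0.083/(1−0.083) = 0.0905. LR = 0.76/0.44 = 1.7273.
Prior odds = 0.0905/1.7273 = 0.0524, so P(S) = 0.0524/(1+0.0524) ≈ 0.05.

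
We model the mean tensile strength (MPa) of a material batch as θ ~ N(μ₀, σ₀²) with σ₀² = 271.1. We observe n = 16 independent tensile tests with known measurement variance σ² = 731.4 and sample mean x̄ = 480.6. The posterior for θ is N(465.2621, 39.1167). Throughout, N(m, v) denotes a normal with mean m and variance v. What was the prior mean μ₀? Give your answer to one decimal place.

With known observation variance, the Normal–Normal posterior has precision τ_n = τ₀ + n/σ² and mean μ_n = (τ₀μ₀ + (n/σ²)x̄)/τ_n.
Here τ₀ = 1/271.1 = 0.003689 and τ_data = 16/731.4 = 0.021876, so τ_n = 0.025565.
Rearranging for μ₀: μ₀ = (μ_n·τ_n − τ_data·x̄)/τ₀ = (465.2621·0.025565 − 0.021876·480.6) / 0.003689 = 1.380820/0.003689 ≈ 374.3.

μ₀ = 374.3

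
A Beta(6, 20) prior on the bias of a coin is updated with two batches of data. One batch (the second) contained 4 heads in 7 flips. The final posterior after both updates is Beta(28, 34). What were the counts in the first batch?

Sequential conjugate updates are equivalent to a single update on the pooled data, so total successes = posterior α − prior α and total failures = posterior β − prior β.
Total across both batches: 28−6=22 heads, 34−20=14 tails.
Subtract the second batch: 22−4=18 heads and 14−3=11 tails.

18 heads and 11 tails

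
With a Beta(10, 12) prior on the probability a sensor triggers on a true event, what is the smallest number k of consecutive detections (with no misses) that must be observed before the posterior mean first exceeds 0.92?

k = 129

After k detections and 0 misses the posterior is Beta(10+k, 12), with mean (10+k)/(10+12+k).
Set (10+k)/(22+k) > 0.92 and solve: k > (0.92·22 − 10)/(1 − 0.92) = 128.000.
The smallest integer exceeding 128.000 is 129.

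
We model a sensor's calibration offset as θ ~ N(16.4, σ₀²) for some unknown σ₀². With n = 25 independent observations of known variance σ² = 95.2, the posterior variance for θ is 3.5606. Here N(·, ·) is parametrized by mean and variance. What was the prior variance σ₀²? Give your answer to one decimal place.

For the Normal–Normal model with known σ², precisions add: τ_n = τ₀ + n/σ².
So 1/σ₀² = 1/3.5606 − 25/95.2 = 0.280852 − 0.262605 = 0.018247.
Hence σ₀² = 1/0.018247 ≈ 54.8.

σ₀² = 54.8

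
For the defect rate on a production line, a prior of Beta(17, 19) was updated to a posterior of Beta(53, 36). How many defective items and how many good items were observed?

36 defective items and 17 good items

Beta is conjugate to the binomial likelihood: posterior = Beta(a+s, b+f).
Match parameters: s=53−17=36, f=36−19=17.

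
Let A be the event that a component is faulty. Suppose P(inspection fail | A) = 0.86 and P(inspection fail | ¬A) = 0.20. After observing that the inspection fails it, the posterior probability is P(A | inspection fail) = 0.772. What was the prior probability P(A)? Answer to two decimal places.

P(A) = 0.44

In odds form, posterior odds = prior odds × likelihood ratio, so prior odds = posterior odds ÷ LR.
Posterior odds = 0.772/(1−0.772) = 3.3860. LR = 0.86/0.20 = 4.3000.
Prior odds = 3.3860/4.3000 = 0.7874, so P(A) = 0.7874/(1+0.7874) ≈ 0.44.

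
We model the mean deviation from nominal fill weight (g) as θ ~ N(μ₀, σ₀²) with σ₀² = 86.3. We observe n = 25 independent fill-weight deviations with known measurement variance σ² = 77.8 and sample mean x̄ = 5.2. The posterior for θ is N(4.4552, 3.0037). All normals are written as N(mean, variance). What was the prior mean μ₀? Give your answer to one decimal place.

μ₀ = -16.2

With known observation variance, the Normal–Normal posterior has precision τ_n = τ₀ + n/σ² and mean μ_n = (τ₀μ₀ + (n/σ²)x̄)/τ_n.
Here τ₀ = 1/86.3 = 0.011587 and τ_data = 25/77.8 = 0.321337, so τ_n = 0.332924.
Rearranging for μ₀: μ₀ = (μ_n·τ_n − τ_data·x̄)/τ₀ = (4.4552·0.332924 − 0.321337·5.2) / 0.011587 = -0.187709/0.011587 ≈ -16.2.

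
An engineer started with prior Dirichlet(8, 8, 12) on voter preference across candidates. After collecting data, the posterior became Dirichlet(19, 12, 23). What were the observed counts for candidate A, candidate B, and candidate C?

For a Dirichlet(α) prior with multinomial counts c, the posterior is Dirichlet(α + c) componentwise.
Counts are posterior − prior componentwise: 19−8=11, 12−8=4, 23−12=11.

counts (11, 4, 11)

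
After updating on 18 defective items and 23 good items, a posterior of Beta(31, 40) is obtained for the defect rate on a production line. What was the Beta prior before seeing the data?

A Beta(a, b) prior with s successes and f failures in binomial data gives a Beta(a+s, b+f) posterior.
Subtract the data counts: 31−18=13, 40−23=17.

Beta(13, 17)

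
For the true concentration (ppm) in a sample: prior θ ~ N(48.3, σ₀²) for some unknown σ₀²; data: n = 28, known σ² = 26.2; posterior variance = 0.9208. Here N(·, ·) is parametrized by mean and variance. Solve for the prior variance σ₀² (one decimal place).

Posterior precision equals prior precision plus data precision: 1/σ_n² = 1/σ₀² + n/σ².
So 1/σ₀² = 1/0.9208 − 28/26.2 = 1.086012 − 1.068702 = 0.017310.
Hence σ₀² = 1/0.017310 ≈ 57.8.

σ₀² = 57.8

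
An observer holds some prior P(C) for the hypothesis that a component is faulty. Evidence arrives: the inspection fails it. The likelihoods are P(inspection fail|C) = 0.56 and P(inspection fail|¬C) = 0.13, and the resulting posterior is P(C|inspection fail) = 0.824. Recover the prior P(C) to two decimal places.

P(C) = 0.52

In odds form, posterior odds = prior odds × likelihood ratio, so prior odds = posterior odds ÷ LR.
Posterior odds = 0.824/(1−0.824) = 4.6818. LR = 0.56/0.13 = 4.3077.
Prior odds = 4.6818/4.3077 = 1.0868, so P(C) = 1.0868/(1+1.0868) ≈ 0.52.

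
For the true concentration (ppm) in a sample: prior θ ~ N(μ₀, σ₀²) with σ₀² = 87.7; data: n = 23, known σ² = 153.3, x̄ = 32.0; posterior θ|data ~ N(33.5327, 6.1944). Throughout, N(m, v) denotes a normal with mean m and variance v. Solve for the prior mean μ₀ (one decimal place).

With known observation variance, the Normal–Normal posterior has precision τ_n = τ₀ + n/σ² and mean μ_n = (τ₀μ₀ + (n/σ²)x̄)/τ_n.
Here τ₀ = 1/87.7 = 0.011403 and τ_data = 23/153.3 = 0.150033, so τ_n = 0.161436.
Rearranging for μ₀: μ₀ = (μ_n·τ_n − τ_data·x̄)/τ₀ = (33.5327·0.161436 − 0.150033·32.0) / 0.011403 = 0.612329/0.011403 ≈ 53.7.

μ₀ = 53.7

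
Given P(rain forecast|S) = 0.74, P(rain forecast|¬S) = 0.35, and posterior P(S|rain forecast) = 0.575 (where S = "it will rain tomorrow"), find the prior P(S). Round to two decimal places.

P(S) = 0.39

In odds form, posterior odds = prior odds × likelihood ratio, so prior odds = posterior odds ÷ LR.
Posterior odds = 0.575/(1−0.575) = 1.3529. LR = 0.74/0.35 = 2.1143.
Prior odds = 1.3529/2.1143 = 0.6399, so P(S) = 0.6399/(1+0.6399) ≈ 0.39.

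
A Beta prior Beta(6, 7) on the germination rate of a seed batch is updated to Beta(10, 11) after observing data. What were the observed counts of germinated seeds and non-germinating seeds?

Beta is conjugate to the binomial likelihood: posterior = Beta(a+s, b+f).
Match parameters: s=10−6=4, f=11−7=4.

4 germinated seeds and 4 non-germinating seeds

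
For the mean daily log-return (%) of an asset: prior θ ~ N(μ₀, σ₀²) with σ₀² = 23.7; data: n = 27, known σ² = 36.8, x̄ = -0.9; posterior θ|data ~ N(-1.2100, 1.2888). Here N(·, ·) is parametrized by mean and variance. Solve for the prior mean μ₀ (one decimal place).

The posterior mean is a precision-weighted average: μ_n = (τ₀μ₀ + τ_data·x̄)/(τ₀+τ_data), with τ₀=1/σ₀² and τ_data=n/σ².
Here τ₀ = 1/23.7 = 0.042194 and τ_data = 27/36.8 = 0.733696, so τ_n = 0.775890.
Rearranging for μ₀: μ₀ = (μ_n·τ_n − τ_data·x̄)/τ₀ = (-1.2100·0.775890 − 0.733696·-0.9) / 0.042194 = -0.278500/0.042194 ≈ -6.6.

μ₀ = -6.6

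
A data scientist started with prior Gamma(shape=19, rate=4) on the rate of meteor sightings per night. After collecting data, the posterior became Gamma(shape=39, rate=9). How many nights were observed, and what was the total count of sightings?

n = 5 nights with total 20 sightings

A Gamma(α, β) prior (rate parametrization) on a Poisson rate with n observations summing to S gives posterior Gamma(α+S, β+n).
Matching: Σxᵢ = 39 − 19 = 20 and n = 9 − 4 = 5.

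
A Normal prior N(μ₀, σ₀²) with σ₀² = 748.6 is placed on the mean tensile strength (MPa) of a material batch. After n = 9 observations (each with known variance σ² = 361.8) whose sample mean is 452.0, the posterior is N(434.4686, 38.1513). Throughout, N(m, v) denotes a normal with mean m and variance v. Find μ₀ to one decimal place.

With known observation variance, the Normal–Normal posterior has precision τ_n = τ₀ + n/σ² and mean μ_n = (τ₀μ₀ + (n/σ²)x̄)/τ_n.
Here τ₀ = 1/748.6 = 0.001336 and τ_data = 9/361.8 = 0.024876, so τ_n = 0.026212.
Rearranging for μ₀: μ₀ = (μ_n·τ_n − τ_data·x̄)/τ₀ = (434.4686·0.026212 − 0.024876·452.0) / 0.001336 = 0.144339/0.001336 ≈ 108.0.

μ₀ = 108.0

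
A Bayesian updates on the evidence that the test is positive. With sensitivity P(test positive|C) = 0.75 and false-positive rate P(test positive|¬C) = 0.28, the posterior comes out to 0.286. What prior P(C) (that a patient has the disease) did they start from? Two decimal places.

In odds form, posterior odds = prior odds × likelihood ratio, so prior odds = posterior odds ÷ LR.
Posterior odds = 0.286/(1−0.286) = 0.4006. LR = 0.75/0.28 = 2.6786.
Prior odds = 0.4006/2.6786 = 0.1496, so P(C) = 0.1496/(1+0.1496) ≈ 0.13.

P(C) = 0.13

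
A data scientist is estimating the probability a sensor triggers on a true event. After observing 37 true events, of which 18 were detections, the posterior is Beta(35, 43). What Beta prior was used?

Beta(17, 24)

Under Beta–binomial conjugacy the posterior parameters are (a+s, b+f).
So a = 35 − 18 = 17 and b = 43 − 19 = 24.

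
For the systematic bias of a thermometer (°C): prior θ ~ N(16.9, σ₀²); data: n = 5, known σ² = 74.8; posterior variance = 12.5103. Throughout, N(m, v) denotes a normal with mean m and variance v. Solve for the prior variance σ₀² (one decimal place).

σ₀² = 76.4

Posterior precision equals prior precision plus data precision: 1/σ_n² = 1/σ₀² + n/σ².
So 1/σ₀² = 1/12.5103 − 5/74.8 = 0.079934 − 0.066845 = 0.013089.
Hence σ₀² = 1/0.013089 ≈ 76.4.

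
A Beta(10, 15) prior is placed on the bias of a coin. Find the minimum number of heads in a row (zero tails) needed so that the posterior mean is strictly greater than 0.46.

k = 3

After k heads and 0 tails the posterior is Beta(10+k, 15), with mean (10+k)/(10+15+k).
Set (10+k)/(25+k) > 0.46 and solve: k > (0.46·25 − 10)/(1 − 0.46) = 2.778.
The smallest integer exceeding 2.778 is 3.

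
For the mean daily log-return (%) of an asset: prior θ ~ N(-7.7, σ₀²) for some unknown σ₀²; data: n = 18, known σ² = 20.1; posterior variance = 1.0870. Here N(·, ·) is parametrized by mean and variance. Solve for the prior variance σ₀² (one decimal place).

Posterior precision equals prior precision plus data precision: 1/σ_n² = 1/σ₀² + n/σ².
So 1/σ₀² = 1/1.0870 − 18/20.1 = 0.919963 − 0.895522 = 0.024441.
Hence σ₀² = 1/0.024441 ≈ 40.9.

σ₀² = 40.9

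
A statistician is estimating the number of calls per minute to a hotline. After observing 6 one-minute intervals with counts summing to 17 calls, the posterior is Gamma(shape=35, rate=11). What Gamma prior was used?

Gamma–Poisson conjugacy: posterior shape = α + Σxᵢ, posterior rate = β + n.
So α = 35 − 17 = 18 and β = 11 − 6 = 5.

Gamma(shape=18, rate=5)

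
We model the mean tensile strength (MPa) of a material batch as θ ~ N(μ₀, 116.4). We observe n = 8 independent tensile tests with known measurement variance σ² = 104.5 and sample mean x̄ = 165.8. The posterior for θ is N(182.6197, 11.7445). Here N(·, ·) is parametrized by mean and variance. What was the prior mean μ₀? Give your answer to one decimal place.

With known observation variance, the Normal–Normal posterior has precision τ_n = τ₀ + n/σ² and mean μ_n = (τ₀μ₀ + (n/σ²)x̄)/τ_n.
Here τ₀ = 1/116.4 = 0.008591 and τ_data = 8/104.5 = 0.076555, so τ_n = 0.085146.
Rearranging for μ₀: μ₀ = (μ_n·τ_n − τ_data·x̄)/τ₀ = (182.6197·0.085146 − 0.076555·165.8) / 0.008591 = 2.856518/0.008591 ≈ 332.5.

μ₀ = 332.5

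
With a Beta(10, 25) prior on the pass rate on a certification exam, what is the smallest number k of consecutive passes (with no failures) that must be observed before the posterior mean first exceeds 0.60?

k = 28

After k passes and 0 failures the posterior is Beta(10+k, 25), with mean (10+k)/(10+25+k).
Set (10+k)/(35+k) > 0.60 and solve: k > (0.60·35 − 10)/(1 − 0.60) = 27.500.
The smallest integer exceeding 27.500 is 28, and checking k=28: (38)/(63) = 0.6032 > 0.60.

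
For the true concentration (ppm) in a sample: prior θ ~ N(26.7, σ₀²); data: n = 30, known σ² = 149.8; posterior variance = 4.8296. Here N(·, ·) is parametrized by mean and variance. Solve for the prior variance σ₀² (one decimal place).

Posterior precision equals prior precision plus data precision: 1/σ_n² = 1/σ₀² + n/σ².
So 1/σ₀² = 1/4.8296 − 30/149.8 = 0.207056 − 0.200267 = 0.006789.
Hence σ₀² = 1/0.006789 ≈ 147.3.

σ₀² = 147.3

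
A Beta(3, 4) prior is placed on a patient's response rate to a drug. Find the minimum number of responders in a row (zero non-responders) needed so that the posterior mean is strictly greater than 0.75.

k = 10

After k responders and 0 non-responders the posterior is Beta(3+k, 4), with mean (3+k)/(3+4+k).
Set (3+k)/(7+k) > 0.75 and solve: k > (0.75·7 − 3)/(1 − 0.75) = 9.000.
The smallest integer exceeding 9.000 is 10, and checking k=10: (13)/(17) = 0.7647 > 0.75.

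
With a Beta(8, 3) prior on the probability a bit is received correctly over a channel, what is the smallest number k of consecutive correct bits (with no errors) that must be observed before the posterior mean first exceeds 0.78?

k = 3

After k correct bits and 0 errors the posterior is Beta(8+k, 3), with mean (8+k)/(8+3+k).
Set (8+k)/(11+k) > 0.78 and solve: k > (0.78·11 − 8)/(1 − 0.78) = 2.636.
The smallest integer exceeding 2.636 is 3.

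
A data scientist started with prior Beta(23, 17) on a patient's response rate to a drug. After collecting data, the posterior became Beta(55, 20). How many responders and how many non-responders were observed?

A Beta(α, β) prior with s successes and f failures in binomial data gives a Beta(α+s, β+f) posterior.
So s = 55 − 23 = 32 and f = 20 − 17 = 3.

32 responders and 3 non-responders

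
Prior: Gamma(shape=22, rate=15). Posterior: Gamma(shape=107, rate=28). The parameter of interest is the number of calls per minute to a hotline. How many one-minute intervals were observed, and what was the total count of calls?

Gamma–Poisson conjugacy: posterior shape = α + Σxᵢ, posterior rate = β + n.
Matching: Σxᵢ = 107 − 22 = 85 and n = 28 − 15 = 13.

n = 13 one-minute intervals with total 85 calls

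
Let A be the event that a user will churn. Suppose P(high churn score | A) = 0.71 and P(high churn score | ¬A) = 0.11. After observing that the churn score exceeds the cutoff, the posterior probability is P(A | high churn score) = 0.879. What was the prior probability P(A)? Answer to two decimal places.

P(A) = 0.53

Bayes' rule in odds form gives O(A|E) = O(A)·[P(E|A)/P(E|¬A)], hence O(A) = O(A|E)/LR.
Posterior odds = 0.879/(1−0.879) = 7.2645. LR = 0.71/0.11 = 6.4545.
Prior odds = 7.2645/6.4545 = 1.1255, so P(A) = 1.1255/(1+1.1255) ≈ 0.53.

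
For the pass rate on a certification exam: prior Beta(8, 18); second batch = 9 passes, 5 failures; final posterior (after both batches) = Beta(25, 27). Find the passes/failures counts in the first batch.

8 passes and 4 failures

Because Beta–binomial updating is additive in the counts, the combined data contributed (α_post−α_prior, β_post−β_prior) successes and failures.
Total across both batches: 25−8=17 passes, 27−18=9 failures.
Subtract the second batch: 17−9=8 passes and 9−5=4 failures.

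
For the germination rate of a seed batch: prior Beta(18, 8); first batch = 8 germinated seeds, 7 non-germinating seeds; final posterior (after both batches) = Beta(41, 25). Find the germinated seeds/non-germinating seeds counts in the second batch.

15 germinated seeds and 10 non-germinating seeds

Sequential conjugate updates are equivalent to a single update on the pooled data, so total successes = posterior α − prior α and total failures = posterior β − prior β.
Total across both batches: 41−18=23 germinated seeds, 25−8=17 non-germinating seeds.
Subtract the first batch: 23−8=15 germinated seeds and 17−7=10 non-germinating seeds.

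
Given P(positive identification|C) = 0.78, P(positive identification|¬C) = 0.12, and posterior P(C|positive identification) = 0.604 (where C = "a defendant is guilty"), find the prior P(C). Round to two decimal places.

Bayes' rule in odds form gives O(C|E) = O(C)·[P(E|C)/P(E|¬C)], hence O(C) = O(C|E)/LR.
Posterior odds = 0.604/(1−0.604) = 1.5253. LR = 0.78/0.12 = 6.5000.
Prior odds = 1.5253/6.5000 = 0.2347, so P(C) = 0.2347/(1+0.2347) ≈ 0.19.

P(C) = 0.19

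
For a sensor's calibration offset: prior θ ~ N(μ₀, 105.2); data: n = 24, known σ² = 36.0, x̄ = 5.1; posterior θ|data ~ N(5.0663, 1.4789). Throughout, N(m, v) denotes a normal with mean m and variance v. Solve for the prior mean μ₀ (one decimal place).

μ₀ = 2.7

With known observation variance, the Normal–Normal posterior has precision τ_n = τ₀ + n/σ² and mean μ_n = (τ₀μ₀ + (n/σ²)x̄)/τ_n.
Here τ₀ = 1/105.2 = 0.009506 and τ_data = 24/36.0 = 0.666667, so τ_n = 0.676173.
Rearranging for μ₀: μ₀ = (μ_n·τ_n − τ_data·x̄)/τ₀ = (5.0663·0.676173 − 0.666667·5.1) / 0.009506 = 0.025694/0.009506 ≈ 2.7.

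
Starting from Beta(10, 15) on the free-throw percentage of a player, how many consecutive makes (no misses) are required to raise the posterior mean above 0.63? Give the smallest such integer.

k = 16

After k makes and 0 misses the posterior is Beta(10+k, 15), with mean (10+k)/(10+15+k).
Set (10+k)/(25+k) > 0.63 and solve: k > (0.63·25 − 10)/(1 − 0.63) = 15.541.
The smallest integer exceeding 15.541 is 16, and checking k=16: (26)/(41) = 0.6341 > 0.63.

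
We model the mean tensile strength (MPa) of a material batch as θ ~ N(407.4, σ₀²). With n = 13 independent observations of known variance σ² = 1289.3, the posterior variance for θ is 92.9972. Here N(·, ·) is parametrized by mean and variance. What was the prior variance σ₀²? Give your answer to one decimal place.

σ₀² = 1492.5

For the Normal–Normal model with known σ², precisions add: τ_n = τ₀ + n/σ².
So 1/σ₀² = 1/92.9972 − 13/1289.3 = 0.010753 − 0.010083 = 0.000670.
Hence σ₀² = 1/0.000670 ≈ 1492.5.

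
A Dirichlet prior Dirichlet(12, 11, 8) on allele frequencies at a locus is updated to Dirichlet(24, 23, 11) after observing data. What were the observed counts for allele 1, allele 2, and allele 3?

counts (12, 12, 3)

For a Dirichlet(α) prior with multinomial counts c, the posterior is Dirichlet(α + c) componentwise.
Counts are posterior − prior componentwise: 24−12=12, 23−11=12, 11−8=3.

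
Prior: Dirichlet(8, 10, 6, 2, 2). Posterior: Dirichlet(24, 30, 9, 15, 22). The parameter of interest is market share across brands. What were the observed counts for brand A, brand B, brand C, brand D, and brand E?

For a Dirichlet(α) prior with multinomial counts c, the posterior is Dirichlet(α + c) componentwise.
Counts are posterior − prior componentwise: 24−8=16, 30−10=20, 9−6=3, 15−2=13, 22−2=20.

counts (16, 20, 3, 13, 20)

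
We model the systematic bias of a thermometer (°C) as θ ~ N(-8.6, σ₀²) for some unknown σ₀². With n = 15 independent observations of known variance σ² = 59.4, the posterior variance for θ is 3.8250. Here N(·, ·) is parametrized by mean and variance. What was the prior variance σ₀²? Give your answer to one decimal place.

Posterior precision equals prior precision plus data precision: 1/σ_n² = 1/σ₀² + n/σ².
So 1/σ₀² = 1/3.8250 − 15/59.4 = 0.261438 − 0.252525 = 0.008913.
Hence σ₀² = 1/0.008913 ≈ 112.2.

σ₀² = 112.2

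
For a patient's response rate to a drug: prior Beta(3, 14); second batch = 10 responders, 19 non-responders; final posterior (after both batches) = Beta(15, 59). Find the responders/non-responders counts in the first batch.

2 responders and 26 non-responders

Sequential conjugate updates are equivalent to a single update on the pooled data, so total successes = posterior α − prior α and total failures = posterior β − prior β.
Total across both batches: 15−3=12 responders, 59−14=45 non-responders.
Subtract the second batch: 12−10=2 responders and 45−19=26 non-responders.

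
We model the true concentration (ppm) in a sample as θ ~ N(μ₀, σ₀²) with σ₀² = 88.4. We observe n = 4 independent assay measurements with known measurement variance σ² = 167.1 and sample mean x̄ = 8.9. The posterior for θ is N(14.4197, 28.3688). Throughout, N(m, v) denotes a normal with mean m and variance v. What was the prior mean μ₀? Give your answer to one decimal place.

With known observation variance, the Normal–Normal posterior has precision τ_n = τ₀ + n/σ² and mean μ_n = (τ₀μ₀ + (n/σ²)x̄)/τ_n.
Here τ₀ = 1/88.4 = 0.011312 and τ_data = 4/167.1 = 0.023938, so τ_n = 0.035250.
Rearranging for μ₀: μ₀ = (μ_n·τ_n − τ_data·x̄)/τ₀ = (14.4197·0.035250 − 0.023938·8.9) / 0.011312 = 0.295246/0.011312 ≈ 26.1.

μ₀ = 26.1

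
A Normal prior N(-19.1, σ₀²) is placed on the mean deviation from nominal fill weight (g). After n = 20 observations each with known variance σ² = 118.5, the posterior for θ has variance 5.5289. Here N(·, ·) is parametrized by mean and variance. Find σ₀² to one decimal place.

σ₀² = 82.7

For the Normal–Normal model with known σ², precisions add: τ_n = τ₀ + n/σ².
So 1/σ₀² = 1/5.5289 − 20/118.5 = 0.180868 − 0.168776 = 0.012092.
Hence σ₀² = 1/0.012092 ≈ 82.7.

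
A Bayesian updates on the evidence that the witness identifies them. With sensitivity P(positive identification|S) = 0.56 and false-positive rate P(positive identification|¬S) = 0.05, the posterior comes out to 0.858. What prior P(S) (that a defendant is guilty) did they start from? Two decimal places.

P(S) = 0.35

Bayes' rule in odds form gives O(S|E) = O(S)·[P(E|S)/P(E|¬S)], hence O(S) = O(S|E)/LR.
Posterior odds = 0.858/(1−0.858) = 6.0423. LR = 0.56/0.05 = 11.2000.
Prior odds = 6.0423/11.2000 = 0.5395, so P(S) = 0.5395/(1+0.5395) ≈ 0.35.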